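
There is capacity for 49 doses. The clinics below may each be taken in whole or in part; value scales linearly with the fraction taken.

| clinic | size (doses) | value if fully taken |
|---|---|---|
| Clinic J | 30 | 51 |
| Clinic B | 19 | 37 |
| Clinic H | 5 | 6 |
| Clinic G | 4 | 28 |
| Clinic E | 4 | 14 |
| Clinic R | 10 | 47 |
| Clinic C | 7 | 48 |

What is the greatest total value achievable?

182.5

Best value per unit of size first: Clinic G 28/4≈7, Clinic C 48/7≈6.86, Clinic R 47/10≈4.7, Clinic E 14/4≈3.5, Clinic B 37/19≈1.95, Clinic J 51/30≈1.7, Clinic H 6/5≈1.2.
All 4 doses of Clinic G fit (value 28) ; 45 remain.
Take all of Clinic C (7 doses, value 48) ; 38 doses left.
Take all of Clinic R (10 doses, value 47) ; 28 doses left.
All 4 doses of Clinic E fit (value 14) ; 24 remain.
All 19 doses of Clinic B fit (value 37) ; 5 remain.
Fill the last 5 doses with part of Clinic J: 5/30 of it earns 8.5.
Total value = 182.5.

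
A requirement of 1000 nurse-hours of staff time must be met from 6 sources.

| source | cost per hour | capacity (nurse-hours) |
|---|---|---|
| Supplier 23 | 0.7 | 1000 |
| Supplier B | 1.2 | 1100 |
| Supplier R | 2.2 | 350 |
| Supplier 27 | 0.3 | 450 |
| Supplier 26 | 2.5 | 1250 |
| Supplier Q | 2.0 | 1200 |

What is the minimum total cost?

Cheapest first:
Supplier 27 at 0.3: take all 450 nurse-hours → 550 still needed.
Supplier 23 at 0.7: take 550 of its 1000 → requirement met.
Supplier B, Supplier Q, Supplier R, Supplier 26: unused.
Cost = 450×0.3 + 550×0.7 = 520.

520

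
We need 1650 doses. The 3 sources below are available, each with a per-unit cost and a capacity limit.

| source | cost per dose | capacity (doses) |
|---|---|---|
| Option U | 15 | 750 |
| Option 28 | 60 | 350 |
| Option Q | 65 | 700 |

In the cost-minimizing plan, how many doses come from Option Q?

550

Use sources in increasing cost order.
Take 750 from Option U at 15 ; need 900 more.
Option 28 at 60: take all 350 doses ; 550 still needed.
Option Q (65): take the remaining 550 ; done.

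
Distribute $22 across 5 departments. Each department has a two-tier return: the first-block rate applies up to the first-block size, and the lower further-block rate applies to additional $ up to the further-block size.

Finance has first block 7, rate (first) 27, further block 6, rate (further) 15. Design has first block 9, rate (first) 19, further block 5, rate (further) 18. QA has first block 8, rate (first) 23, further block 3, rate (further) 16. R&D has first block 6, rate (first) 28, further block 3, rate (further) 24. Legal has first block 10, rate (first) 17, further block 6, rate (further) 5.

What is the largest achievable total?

567

Order all 10 blocks by rate: R&D/first 28 > Finance/first 27 > R&D/second 24 > QA/first 23 > Design/first 19 > Design/second 18 > Legal/first 17 > QA/second 16 > Finance/second 15 > Legal/second 5.
R&D/first (28): +6 → 16 left.
Finance/first (27): +7 → 9 left.
R&D second at 24: fill all 3 → 6 left.
QA/first: +6 of 8 at 23; pool empty.
Total = 28×6 + 27×7 + 24×3 + 23×6 = 567.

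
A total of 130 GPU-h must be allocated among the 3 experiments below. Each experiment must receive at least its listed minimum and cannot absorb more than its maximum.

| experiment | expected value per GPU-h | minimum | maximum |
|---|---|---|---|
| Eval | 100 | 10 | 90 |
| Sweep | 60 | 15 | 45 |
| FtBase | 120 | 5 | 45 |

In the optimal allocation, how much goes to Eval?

70

Meeting every minimum uses 10+15+5 = 30 GPU-h, leaving 100.
Order the experiments by expected value per GPU-h: FtBase 120 > Eval 100 > Sweep 60.
FtBase takes 40 more to reach its cap of 45 — 60 left.
Only 60 left; Eval takes them to reach 70.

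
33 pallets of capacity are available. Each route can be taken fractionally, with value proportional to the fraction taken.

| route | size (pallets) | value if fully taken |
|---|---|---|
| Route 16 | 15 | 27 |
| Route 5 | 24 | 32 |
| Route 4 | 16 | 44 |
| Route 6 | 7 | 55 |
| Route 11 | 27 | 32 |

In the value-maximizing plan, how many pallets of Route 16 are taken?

10

Rank by value-to-size ratio: Route 6 55/7≈7.86, Route 4 44/16≈2.75, Route 16 27/15≈1.8, Route 5 32/24≈1.33, Route 11 32/27≈1.19.
Route 6: take in full, 7 pallets for value 55 ; 26 left.
Route 4: take in full, 16 pallets for value 44 ; 10 left.
Only 10 pallets remain; take 10/15 of Route 16 for value 27×10/15 = 18.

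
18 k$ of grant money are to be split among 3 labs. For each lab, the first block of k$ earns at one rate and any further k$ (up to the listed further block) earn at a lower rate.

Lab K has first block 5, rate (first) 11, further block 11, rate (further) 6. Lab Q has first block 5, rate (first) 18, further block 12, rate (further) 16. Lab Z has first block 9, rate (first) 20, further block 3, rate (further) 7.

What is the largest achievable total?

334

Rank every tier by rate: Lab Z/T1 20 > Lab Q/T1 18 > Lab Q/T2 16 > Lab K/T1 11 > Lab Z/T2 7 > Lab K/T2 6.
Fill Lab Z T1 block (9 at 20) ; 9 left.
Lab Q T1 at 18: fill all 5 ; 4 left.
Lab Q/T2: +4 of 12 at 16; pool empty.
Total = 20×9 + 18×5 + 16×4 = 334.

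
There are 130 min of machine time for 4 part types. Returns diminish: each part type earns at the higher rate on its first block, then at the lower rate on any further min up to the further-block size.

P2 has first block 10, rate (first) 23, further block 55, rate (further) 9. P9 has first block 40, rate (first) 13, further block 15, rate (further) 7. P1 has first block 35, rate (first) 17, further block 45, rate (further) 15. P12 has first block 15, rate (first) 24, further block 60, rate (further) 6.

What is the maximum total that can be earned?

Order all 8 blocks by rate: P12/first 24 > P2/first 23 > P1/first 17 > P1/second 15 > P9/first 13 > P2/second 9 > P9/second 7 > P12/second 6.
P12/first (24): +15 ; 115 left.
P2 first at 23: fill all 10 ; 105 left.
P1/first (17): +35 ; 70 left.
P1/second (15): +45 ; 25 left.
25 remain; put them into P9 first at 13.
Total = 24×15 + 23×10 + 17×35 + 15×45 + 13×25 = 2185.

2185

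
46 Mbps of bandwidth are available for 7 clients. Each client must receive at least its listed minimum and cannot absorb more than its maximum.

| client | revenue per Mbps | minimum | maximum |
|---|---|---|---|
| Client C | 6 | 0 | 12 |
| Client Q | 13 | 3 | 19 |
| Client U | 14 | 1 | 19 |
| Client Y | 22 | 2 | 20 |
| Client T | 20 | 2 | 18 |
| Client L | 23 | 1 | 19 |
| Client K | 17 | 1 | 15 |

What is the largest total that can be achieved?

Meeting every minimum uses 0+3+1+2+2+1+1 = 10 Mbps, leaving 36.
Highest revenue per Mbps first: Client L 23 > Client Y 22 > Client T 20 > Client K 17 > Client U 14 > Client Q 13 > Client C 6.
Give Client L 18 more to hit its cap of 19 → 18 left.
Give Client Y 18 more to hit its cap of 20 → 0 left.
Total = 13×3 + 14×1 + 22×20 + 20×2 + 23×19 + 17×1 = 987.

987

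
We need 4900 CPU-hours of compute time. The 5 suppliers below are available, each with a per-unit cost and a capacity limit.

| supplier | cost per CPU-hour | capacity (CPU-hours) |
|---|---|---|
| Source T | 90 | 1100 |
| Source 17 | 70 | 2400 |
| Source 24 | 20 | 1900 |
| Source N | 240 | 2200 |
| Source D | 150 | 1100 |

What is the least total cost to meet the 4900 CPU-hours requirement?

260000

Cheapest first:
Source 24 at 20: take all 1900 CPU-hours → 3000 still needed.
Source 17 at 70: take all 2400 CPU-hours → 600 still needed.
Source T at 90: take 600 of its 1100 → requirement met.
Source D, Source N: unused.
Cost = 1900×20 + 2400×70 + 600×90 = 260000.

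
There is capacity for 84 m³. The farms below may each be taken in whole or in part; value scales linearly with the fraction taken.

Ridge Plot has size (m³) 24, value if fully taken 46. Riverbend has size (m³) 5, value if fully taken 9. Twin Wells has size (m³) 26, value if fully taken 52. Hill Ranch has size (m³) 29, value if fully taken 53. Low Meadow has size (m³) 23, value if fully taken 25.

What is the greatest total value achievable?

160

Sort by value density: Twin Wells 52/26≈2, Ridge Plot 46/24≈1.92, Hill Ranch 53/29≈1.83, Riverbend 9/5≈1.8, Low Meadow 25/23≈1.09.
Take all of Twin Wells (26 m³, value 52) — 58 m³ left.
All 24 m³ of Ridge Plot fit (value 46) — 34 remain.
Hill Ranch: take in full, 29 m³ for value 53 — 5 left.
All 5 m³ of Riverbend fit (value 9) — 0 remain.
Total value = 160.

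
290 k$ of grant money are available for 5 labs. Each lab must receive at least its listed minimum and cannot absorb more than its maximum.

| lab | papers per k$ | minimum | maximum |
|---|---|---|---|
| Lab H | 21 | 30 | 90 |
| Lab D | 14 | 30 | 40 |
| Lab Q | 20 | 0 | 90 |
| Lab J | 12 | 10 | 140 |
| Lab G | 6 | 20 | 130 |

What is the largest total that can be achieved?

4970

Meeting every minimum uses 30+30+0+10+20 = 90 k$, leaving 200.
Order the labs by papers per k$: Lab H 21 > Lab Q 20 > Lab D 14 > Lab J 12 > Lab G 6.
Give Lab H 60 more to hit its cap of 90 ; 140 left.
Lab Q takes 90 more to reach its cap of 90 ; 50 left.
Lab D: +10 to 40 (cap) ; 40 left.
Lab J: +40 (room for 130) → 50. Pool exhausted.
Total = 21×90 + 14×40 + 20×90 + 12×50 + 6×20 = 4970.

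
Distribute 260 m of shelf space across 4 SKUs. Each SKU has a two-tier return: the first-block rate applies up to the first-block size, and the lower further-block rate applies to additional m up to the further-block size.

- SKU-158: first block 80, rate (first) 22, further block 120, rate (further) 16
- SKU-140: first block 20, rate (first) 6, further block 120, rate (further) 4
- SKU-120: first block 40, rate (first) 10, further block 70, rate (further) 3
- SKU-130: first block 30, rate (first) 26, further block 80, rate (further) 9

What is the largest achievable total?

Treat each block as its own option and order by rate: SKU-130/first 26 > SKU-158/first 22 > SKU-158/second 16 > SKU-120/first 10 > SKU-130/second 9 > SKU-140/first 6 > SKU-140/second 4 > SKU-120/second 3.
SKU-130 first at 26: fill all 30 — 230 left.
SKU-158/first (22): +80 — 150 left.
SKU-158 second at 16: fill all 120 — 30 left.
SKU-120/first: +30 of 40 at 10; pool empty.
Total = 26×30 + 22×80 + 16×120 + 10×30 = 4760.

4760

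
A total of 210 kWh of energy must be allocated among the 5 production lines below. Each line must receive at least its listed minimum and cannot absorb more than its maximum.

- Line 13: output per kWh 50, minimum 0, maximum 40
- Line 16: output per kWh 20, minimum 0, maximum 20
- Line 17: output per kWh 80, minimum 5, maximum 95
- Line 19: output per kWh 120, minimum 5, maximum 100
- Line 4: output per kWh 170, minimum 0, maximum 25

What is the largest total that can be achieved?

23050

Meeting every minimum uses 0+0+5+5+0 = 10 kWh, leaving 200.
Order the production lines by output per kWh: Line 4 170 > Line 19 120 > Line 17 80 > Line 13 50 > Line 16 20.
Give Line 4 25 more to hit its cap of 25 → 175 left.
Line 19 takes 95 more to reach its cap of 100 → 80 left.
Only 80 left; Line 17 takes them to reach 85.
Total = 80×85 + 120×100 + 170×25 = 23050.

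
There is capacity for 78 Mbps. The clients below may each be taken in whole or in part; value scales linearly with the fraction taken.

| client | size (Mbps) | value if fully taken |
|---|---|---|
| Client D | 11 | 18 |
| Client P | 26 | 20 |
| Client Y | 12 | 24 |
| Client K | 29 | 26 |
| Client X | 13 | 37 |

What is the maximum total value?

115

Best value per unit of size first: Client X 37/13≈2.85, Client Y 24/12≈2, Client D 18/11≈1.64, Client K 26/29≈0.897, Client P 20/26≈0.769.
Client X: take in full, 13 Mbps for value 37 — 65 left.
Client Y: take in full, 12 Mbps for value 24 — 53 left.
Client D: take in full, 11 Mbps for value 18 — 42 left.
All 29 Mbps of Client K fit (value 26) — 13 remain.
13 Mbps left: a 13/26 share of Client P gives 20×13/26 = 10.
Total value = 115.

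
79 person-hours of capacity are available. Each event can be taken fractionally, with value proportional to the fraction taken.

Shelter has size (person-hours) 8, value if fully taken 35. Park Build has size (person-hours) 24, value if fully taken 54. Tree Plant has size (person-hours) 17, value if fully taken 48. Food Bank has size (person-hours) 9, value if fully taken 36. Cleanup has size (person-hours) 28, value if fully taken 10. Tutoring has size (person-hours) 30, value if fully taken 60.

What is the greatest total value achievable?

215

Best value per unit of size first: Shelter 35/8≈4.38, Food Bank 36/9≈4, Tree Plant 48/17≈2.82, Park Build 54/24≈2.25, Tutoring 60/30≈2, Cleanup 10/28≈0.357.
Shelter: take in full, 8 person-hours for value 35 ; 71 left.
Take all of Food Bank (9 person-hours, value 36) ; 62 person-hours left.
All 17 person-hours of Tree Plant fit (value 48) ; 45 remain.
Park Build: take in full, 24 person-hours for value 54 ; 21 left.
21 person-hours left: a 21/30 share of Tutoring gives 60×21/30 = 42.
Total value = 215.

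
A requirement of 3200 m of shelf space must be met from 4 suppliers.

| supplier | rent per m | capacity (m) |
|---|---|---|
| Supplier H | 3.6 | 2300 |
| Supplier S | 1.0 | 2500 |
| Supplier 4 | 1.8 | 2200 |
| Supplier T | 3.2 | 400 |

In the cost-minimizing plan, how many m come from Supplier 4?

Use suppliers in increasing cost order.
Supplier S at 1.0: take all 2500 m → 700 still needed.
Supplier 4 (1.8): take the remaining 700 → done.
Supplier T, Supplier H: unused.

700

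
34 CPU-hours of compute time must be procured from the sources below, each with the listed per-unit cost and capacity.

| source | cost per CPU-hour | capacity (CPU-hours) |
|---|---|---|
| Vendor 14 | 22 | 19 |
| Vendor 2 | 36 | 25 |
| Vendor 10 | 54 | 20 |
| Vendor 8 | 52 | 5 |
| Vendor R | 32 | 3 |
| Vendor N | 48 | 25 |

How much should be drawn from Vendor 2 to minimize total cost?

12

Use sources in increasing cost order.
Take 19 from Vendor 14 at 22 ; need 15 more.
Take 3 from Vendor R at 32 ; need 12 more.
Vendor 2 at 36: take 12 of its 25 ; requirement met.
Vendor N, Vendor 8, Vendor 10: unused.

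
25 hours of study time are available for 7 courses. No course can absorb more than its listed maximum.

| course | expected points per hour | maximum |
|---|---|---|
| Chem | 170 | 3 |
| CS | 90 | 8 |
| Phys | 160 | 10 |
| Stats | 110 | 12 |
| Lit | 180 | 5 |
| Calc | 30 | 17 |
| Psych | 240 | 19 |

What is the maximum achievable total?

5630

Highest expected points per hour first: Psych 240 > Lit 180 > Chem 170 > Phys 160 > Stats 110 > CS 90 > Calc 30.
Psych: +19 to 19 (cap) → 6 left.
Give Lit 5 to hit its cap of 5 → 1 left.
Only 1 left; Chem takes them to reach 1.
Total = 170×1 + 180×5 + 240×19 = 5630.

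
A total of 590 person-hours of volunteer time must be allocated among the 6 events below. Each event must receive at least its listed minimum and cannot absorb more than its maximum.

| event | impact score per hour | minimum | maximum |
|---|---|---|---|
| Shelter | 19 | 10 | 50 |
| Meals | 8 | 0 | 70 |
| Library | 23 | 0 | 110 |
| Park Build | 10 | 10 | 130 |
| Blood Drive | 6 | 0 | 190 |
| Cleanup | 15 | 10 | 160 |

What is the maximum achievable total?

Meeting every minimum uses 10+0+0+10+0+10 = 30 person-hours, leaving 560.
Order the events by impact score per hour: Library 23 > Shelter 19 > Cleanup 15 > Park Build 10 > Meals 8 > Blood Drive 6.
Library takes 110 more to reach its cap of 110 ; 450 left.
Shelter takes 40 more to reach its cap of 50 ; 410 left.
Cleanup takes 150 more to reach its cap of 160 ; 260 left.
Park Build takes 120 more to reach its cap of 130 ; 140 left.
Meals: +70 to 70 (cap) ; 70 left.
Only 70 left; Blood Drive takes them to reach 70.
Total = 19×50 + 8×70 + 23×110 + 10×130 + 6×70 + 15×160 = 8160.

8160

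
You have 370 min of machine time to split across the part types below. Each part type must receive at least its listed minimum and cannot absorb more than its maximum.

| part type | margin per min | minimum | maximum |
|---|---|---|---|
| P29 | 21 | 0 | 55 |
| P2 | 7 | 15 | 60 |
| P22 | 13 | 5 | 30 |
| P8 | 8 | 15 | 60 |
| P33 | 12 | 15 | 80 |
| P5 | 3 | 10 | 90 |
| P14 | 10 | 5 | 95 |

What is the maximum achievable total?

Meeting every minimum uses 0+15+5+15+15+10+5 = 65 min, leaving 305.
Order the part types by margin per min: P29 21 > P22 13 > P33 12 > P14 10 > P8 8 > P2 7 > P5 3.
P29 takes 55 more to reach its cap of 55 → 250 left.
P22 takes 25 more to reach its cap of 30 → 225 left.
P33: +65 to 80 (cap) → 160 left.
P14 takes 90 more to reach its cap of 95 → 70 left.
P8 takes 45 more to reach its cap of 60 → 25 left.
P2 has room for 45 more but only 25 remain, so it gets 40.
Total = 21×55 + 7×40 + 13×30 + 8×60 + 12×80 + 3×10 + 10×95 = 4245.

4245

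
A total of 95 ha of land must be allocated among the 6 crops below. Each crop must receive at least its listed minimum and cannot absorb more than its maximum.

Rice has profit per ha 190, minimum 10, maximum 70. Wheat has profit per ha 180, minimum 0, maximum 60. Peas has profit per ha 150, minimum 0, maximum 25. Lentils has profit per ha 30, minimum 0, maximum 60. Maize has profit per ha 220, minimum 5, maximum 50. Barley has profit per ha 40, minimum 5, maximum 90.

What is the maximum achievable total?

18800

Meeting every minimum uses 10+0+0+0+5+5 = 20 ha, leaving 75.
Rank by profit per ha: Maize 220 > Rice 190 > Wheat 180 > Peas 150 > Barley 40 > Lentils 30.
Give Maize 45 more to hit its cap of 50 → 30 left.
Rice has room for 60 more but only 30 remain, so it gets 40.
Total = 190×40 + 220×50 + 40×5 = 18800.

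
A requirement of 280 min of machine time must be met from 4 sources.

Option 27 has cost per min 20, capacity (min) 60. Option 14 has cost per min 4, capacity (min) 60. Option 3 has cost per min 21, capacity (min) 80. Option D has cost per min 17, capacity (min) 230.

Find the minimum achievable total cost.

3980

Fill from the cheapest source first.
Take 60 from Option 14 at 4 → need 220 more.
Take 220 from Option D at 17 to finish.
Option 27, Option 3: unused.
Cost = 60×4 + 220×17 = 3980.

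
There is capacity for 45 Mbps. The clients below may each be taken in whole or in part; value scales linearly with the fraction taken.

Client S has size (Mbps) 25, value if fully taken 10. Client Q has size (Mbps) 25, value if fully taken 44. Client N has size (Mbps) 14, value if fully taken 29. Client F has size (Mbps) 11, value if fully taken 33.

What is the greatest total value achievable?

Rank by value-to-size ratio: Client F 33/11≈3, Client N 29/14≈2.07, Client Q 44/25≈1.76, Client S 10/25≈0.4.
Client F: take in full, 11 Mbps for value 33 ; 34 left.
Take all of Client N (14 Mbps, value 29) ; 20 Mbps left.
20 Mbps left: a 20/25 share of Client Q gives 44×20/25 = 35.2.
Total value = 97.2.

97.2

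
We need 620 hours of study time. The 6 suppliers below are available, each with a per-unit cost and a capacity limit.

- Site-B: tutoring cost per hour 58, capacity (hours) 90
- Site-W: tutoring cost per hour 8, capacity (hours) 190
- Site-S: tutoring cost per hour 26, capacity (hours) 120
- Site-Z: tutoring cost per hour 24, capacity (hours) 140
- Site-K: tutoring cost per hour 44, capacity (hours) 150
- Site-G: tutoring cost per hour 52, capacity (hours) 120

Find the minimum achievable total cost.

15640

Use suppliers in increasing cost order.
Site-W at 8: take all 190 hours → 430 still needed.
Site-Z (24): use full 140 → 290 hours to go.
Site-S (26): use full 120 → 170 hours to go.
Site-K (44): use full 150 → 20 hours to go.
Site-G (52): take the remaining 20 → done.
Site-B: unused.
Cost = 190×8 + 140×24 + 120×26 + 150×44 + 20×52 = 15640.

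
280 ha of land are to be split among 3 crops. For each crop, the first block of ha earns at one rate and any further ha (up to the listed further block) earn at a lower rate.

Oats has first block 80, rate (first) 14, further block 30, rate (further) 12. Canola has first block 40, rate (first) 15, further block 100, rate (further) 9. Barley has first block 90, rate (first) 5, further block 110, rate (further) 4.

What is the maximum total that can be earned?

Rank every tier by rate: Canola/first 15 > Oats/first 14 > Oats/second 12 > Canola/second 9 > Barley/first 5 > Barley/second 4.
Canola first at 15: fill all 40 — 240 left.
Oats/first (14): +80 — 160 left.
Oats second at 12: fill all 30 — 130 left.
Fill Canola second block (100 at 9) — 30 left.
Barley first at 5: only 30 left, fill 30.
Total = 15×40 + 14×80 + 12×30 + 9×100 + 5×30 = 3130.

3130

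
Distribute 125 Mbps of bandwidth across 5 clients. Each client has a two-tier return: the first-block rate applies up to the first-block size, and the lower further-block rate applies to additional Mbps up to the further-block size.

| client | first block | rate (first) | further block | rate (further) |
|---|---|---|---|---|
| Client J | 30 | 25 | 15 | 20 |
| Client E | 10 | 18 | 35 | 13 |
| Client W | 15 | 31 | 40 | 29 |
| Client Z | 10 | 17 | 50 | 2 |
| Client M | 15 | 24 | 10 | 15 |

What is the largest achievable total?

3215

Order all 10 blocks by rate: Client W/first 31 > Client W/second 29 > Client J/first 25 > Client M/first 24 > Client J/second 20 > Client E/first 18 > Client Z/first 17 > Client M/second 15 > Client E/second 13 > Client Z/second 2.
Client W/first (31): +15 ; 110 left.
Client W/second (29): +40 ; 70 left.
Fill Client J first block (30 at 25) ; 40 left.
Fill Client M first block (15 at 24) ; 25 left.
Client J second at 20: fill all 15 ; 10 left.
Client E/first (18): +10 ; 0 left.
Total = 31×15 + 29×40 + 25×30 + 24×15 + 20×15 + 18×10 = 3215.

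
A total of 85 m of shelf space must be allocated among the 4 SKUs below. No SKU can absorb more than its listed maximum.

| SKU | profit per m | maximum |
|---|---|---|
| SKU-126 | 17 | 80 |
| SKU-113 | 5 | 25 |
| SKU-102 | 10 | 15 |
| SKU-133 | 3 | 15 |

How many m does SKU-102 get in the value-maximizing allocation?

Order the SKUs by profit per m: SKU-126 17 > SKU-102 10 > SKU-113 5 > SKU-133 3.
SKU-126 takes 80 to reach its cap of 80 — 5 left.
SKU-102 has room for 15 but only 5 remain, so it gets 5.

5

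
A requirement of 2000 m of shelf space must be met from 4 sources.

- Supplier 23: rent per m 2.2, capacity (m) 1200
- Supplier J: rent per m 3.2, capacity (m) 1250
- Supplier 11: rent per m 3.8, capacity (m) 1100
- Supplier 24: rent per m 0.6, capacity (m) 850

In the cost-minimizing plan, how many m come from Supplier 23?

1150

Use sources in increasing cost order.
Supplier 24 at 0.6: take all 850 m ; 1150 still needed.
Supplier 23 (2.2): take the remaining 1150 ; done.
Supplier J, Supplier 11: unused.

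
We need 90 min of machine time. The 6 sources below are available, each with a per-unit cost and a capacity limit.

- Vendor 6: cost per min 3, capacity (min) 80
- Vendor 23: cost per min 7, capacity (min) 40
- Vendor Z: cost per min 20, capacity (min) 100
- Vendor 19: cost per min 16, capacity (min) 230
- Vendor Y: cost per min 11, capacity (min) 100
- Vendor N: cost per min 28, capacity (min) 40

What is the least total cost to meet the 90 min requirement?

Cheapest first:
Take 80 from Vendor 6 at 3 → need 10 more.
Vendor 23 (7): take the remaining 10 → done.
Vendor Y, Vendor 19, Vendor Z, Vendor N: unused.
Cost = 80×3 + 10×7 = 310.

310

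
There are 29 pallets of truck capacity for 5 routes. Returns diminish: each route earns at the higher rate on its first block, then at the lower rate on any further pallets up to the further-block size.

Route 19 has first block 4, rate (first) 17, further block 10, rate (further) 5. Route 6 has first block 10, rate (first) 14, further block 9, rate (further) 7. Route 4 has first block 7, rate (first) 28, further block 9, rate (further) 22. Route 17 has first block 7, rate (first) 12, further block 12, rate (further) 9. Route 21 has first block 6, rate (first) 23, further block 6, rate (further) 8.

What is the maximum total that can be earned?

Rank every tier by rate: Route 4/T1 28 > Route 21/T1 23 > Route 4/T2 22 > Route 19/T1 17 > Route 6/T1 14 > Route 17/T1 12 > Route 17/T2 9 > Route 21/T2 8 > Route 6/T2 7 > Route 19/T2 5.
Route 4 T1 at 28: fill all 7 ; 22 left.
Route 21 T1 at 23: fill all 6 ; 16 left.
Route 4/T2 (22): +9 ; 7 left.
Route 19/T1 (17): +4 ; 3 left.
3 remain; put them into Route 6 T1 at 14.
Total = 28×7 + 23×6 + 22×9 + 17×4 + 14×3 = 642.

642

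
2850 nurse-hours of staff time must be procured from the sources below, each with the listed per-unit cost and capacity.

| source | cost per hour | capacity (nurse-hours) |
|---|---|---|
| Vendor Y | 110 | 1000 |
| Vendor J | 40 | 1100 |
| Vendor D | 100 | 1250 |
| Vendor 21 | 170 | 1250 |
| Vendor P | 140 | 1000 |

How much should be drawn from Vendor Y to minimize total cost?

Fill from the cheapest source first.
Vendor J at 40: take all 1100 nurse-hours — 1750 still needed.
Vendor D at 100: take all 1250 nurse-hours — 500 still needed.
Vendor Y at 110: take 500 of its 1000 — requirement met.
Vendor P, Vendor 21: unused.

500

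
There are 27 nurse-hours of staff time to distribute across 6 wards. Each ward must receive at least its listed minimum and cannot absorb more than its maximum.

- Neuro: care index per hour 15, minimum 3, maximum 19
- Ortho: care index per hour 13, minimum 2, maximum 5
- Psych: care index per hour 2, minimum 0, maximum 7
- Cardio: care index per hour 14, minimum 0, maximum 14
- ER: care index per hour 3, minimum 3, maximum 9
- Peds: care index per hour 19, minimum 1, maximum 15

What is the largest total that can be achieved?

425

Meeting every minimum uses 3+2+0+0+3+1 = 9 nurse-hours, leaving 18.
Order the wards by care index per hour: Peds 19 > Neuro 15 > Cardio 14 > Ortho 13 > ER 3 > Psych 2.
Peds takes 14 more to reach its cap of 15 ; 4 left.
Only 4 left; Neuro takes them to reach 7.
Total = 15×7 + 13×2 + 3×3 + 19×15 = 425.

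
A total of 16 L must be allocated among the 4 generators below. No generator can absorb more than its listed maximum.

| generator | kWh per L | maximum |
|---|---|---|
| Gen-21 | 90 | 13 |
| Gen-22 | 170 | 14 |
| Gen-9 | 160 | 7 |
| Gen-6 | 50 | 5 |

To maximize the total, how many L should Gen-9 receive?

Order the generators by kWh per L: Gen-22 170 > Gen-9 160 > Gen-21 90 > Gen-6 50.
Gen-22 takes 14 to reach its cap of 14 → 2 left.
Gen-9 has room for 7 but only 2 remain, so it gets 2.

2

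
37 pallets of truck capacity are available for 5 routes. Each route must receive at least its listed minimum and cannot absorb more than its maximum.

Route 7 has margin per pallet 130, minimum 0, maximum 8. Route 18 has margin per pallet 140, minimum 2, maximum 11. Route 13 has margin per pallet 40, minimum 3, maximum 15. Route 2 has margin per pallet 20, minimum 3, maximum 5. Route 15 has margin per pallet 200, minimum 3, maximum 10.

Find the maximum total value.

Meeting every minimum uses 0+2+3+3+3 = 11 pallets, leaving 26.
Rank by margin per pallet: Route 15 200 > Route 18 140 > Route 7 130 > Route 13 40 > Route 2 20.
Route 15 takes 7 more to reach its cap of 10 → 19 left.
Route 18: +9 to 11 (cap) → 10 left.
Give Route 7 8 more to hit its cap of 8 → 2 left.
Only 2 left; Route 13 takes them to reach 5.
Total = 130×8 + 140×11 + 40×5 + 20×3 + 200×10 = 4840.

4840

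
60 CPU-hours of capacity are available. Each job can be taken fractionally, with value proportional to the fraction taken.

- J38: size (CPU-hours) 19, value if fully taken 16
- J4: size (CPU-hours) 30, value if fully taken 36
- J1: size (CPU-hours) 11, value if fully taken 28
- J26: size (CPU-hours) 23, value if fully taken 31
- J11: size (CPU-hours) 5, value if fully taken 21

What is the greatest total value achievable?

Sort by value density: J11 21/5≈4.2, J1 28/11≈2.55, J26 31/23≈1.35, J4 36/30≈1.2, J38 16/19≈0.842.
J11: take in full, 5 CPU-hours for value 21 → 55 left.
J1: take in full, 11 CPU-hours for value 28 → 44 left.
All 23 CPU-hours of J26 fit (value 31) → 21 remain.
Fill the last 21 CPU-hours with part of J4: 21/30 of it earns 25.2.
Total value = 105.2.

105.2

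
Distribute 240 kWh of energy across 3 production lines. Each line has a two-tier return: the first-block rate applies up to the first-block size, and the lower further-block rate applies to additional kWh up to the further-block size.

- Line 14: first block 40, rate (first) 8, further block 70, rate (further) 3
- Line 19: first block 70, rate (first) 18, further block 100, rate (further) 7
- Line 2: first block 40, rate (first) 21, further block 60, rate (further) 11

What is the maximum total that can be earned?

3290

Treat each block as its own option and order by rate: Line 2/tier1 21 > Line 19/tier1 18 > Line 2/tier2 11 > Line 14/tier1 8 > Line 19/tier2 7 > Line 14/tier2 3.
Line 2/tier1 (21): +40 ; 200 left.
Line 19/tier1 (18): +70 ; 130 left.
Line 2/tier2 (11): +60 ; 70 left.
Fill Line 14 tier1 block (40 at 8) ; 30 left.
30 remain; put them into Line 19 tier2 at 7.
Total = 21×40 + 18×70 + 11×60 + 8×40 + 7×30 = 3290.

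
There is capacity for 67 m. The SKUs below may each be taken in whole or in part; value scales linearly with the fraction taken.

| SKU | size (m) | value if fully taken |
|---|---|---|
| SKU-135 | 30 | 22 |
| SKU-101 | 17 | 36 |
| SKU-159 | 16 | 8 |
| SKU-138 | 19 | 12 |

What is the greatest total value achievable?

Sort by value density: SKU-101 36/17≈2.12, SKU-135 22/30≈0.733, SKU-138 12/19≈0.632, SKU-159 8/16≈0.5.
All 17 m of SKU-101 fit (value 36) — 50 remain.
All 30 m of SKU-135 fit (value 22) — 20 remain.
Take all of SKU-138 (19 m, value 12) — 1 m left.
1 m left: a 1/16 share of SKU-159 gives 8×1/16 = 0.5.
Total value = 70.5.

70.5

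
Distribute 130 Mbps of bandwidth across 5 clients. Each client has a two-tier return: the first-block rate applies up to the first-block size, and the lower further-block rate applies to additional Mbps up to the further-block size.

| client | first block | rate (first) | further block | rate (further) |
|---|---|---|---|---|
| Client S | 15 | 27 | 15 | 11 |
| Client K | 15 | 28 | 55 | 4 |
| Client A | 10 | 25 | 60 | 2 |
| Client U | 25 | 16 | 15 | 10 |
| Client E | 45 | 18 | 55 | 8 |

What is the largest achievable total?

Order all 10 blocks by rate: Client K/first 28 > Client S/first 27 > Client A/first 25 > Client E/first 18 > Client U/first 16 > Client S/second 11 > Client U/second 10 > Client E/second 8 > Client K/second 4 > Client A/second 2.
Client K first at 28: fill all 15 — 115 left.
Fill Client S first block (15 at 27) — 100 left.
Client A first at 25: fill all 10 — 90 left.
Client E first at 18: fill all 45 — 45 left.
Fill Client U first block (25 at 16) — 20 left.
Fill Client S second block (15 at 11) — 5 left.
5 remain; put them into Client U second at 10.
Total = 28×15 + 27×15 + 25×10 + 18×45 + 16×25 + 11×15 + 10×5 = 2500.

2500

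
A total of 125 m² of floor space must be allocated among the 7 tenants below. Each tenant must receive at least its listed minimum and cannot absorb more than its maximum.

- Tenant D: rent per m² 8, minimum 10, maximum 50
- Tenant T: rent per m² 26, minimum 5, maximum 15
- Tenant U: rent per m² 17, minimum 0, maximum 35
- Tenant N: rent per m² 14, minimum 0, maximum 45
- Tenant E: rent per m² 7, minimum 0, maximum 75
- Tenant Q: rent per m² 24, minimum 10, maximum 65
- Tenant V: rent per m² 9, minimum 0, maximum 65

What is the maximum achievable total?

2625

Meeting every minimum uses 10+5+0+0+0+10+0 = 25 m², leaving 100.
Order the tenants by rent per m²: Tenant T 26 > Tenant Q 24 > Tenant U 17 > Tenant N 14 > Tenant V 9 > Tenant D 8 > Tenant E 7.
Tenant T takes 10 more to reach its cap of 15 — 90 left.
Tenant Q: +55 to 65 (cap) — 35 left.
Tenant U: +35 to 35 (cap) — 0 left.
Total = 8×10 + 26×15 + 17×35 + 24×65 = 2625.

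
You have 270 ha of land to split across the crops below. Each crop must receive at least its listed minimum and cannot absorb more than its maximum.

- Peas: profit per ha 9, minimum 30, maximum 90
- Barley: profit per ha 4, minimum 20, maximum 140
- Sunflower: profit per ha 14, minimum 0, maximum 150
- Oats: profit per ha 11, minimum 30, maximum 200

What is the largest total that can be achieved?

3220

Meeting every minimum uses 30+20+0+30 = 80 ha, leaving 190.
Order the crops by profit per ha: Sunflower 14 > Oats 11 > Peas 9 > Barley 4.
Give Sunflower 150 more to hit its cap of 150 ; 40 left.
Oats: +40 (room for 170) → 70. Pool exhausted.
Total = 9×30 + 4×20 + 14×150 + 11×70 = 3220.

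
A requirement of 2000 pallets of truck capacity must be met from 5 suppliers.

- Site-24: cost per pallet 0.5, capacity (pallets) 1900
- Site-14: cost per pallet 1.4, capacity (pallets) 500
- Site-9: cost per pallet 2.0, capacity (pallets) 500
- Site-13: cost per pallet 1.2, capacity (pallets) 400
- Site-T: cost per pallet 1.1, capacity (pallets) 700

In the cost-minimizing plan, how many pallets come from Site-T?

Use suppliers in increasing cost order.
Site-24 (0.5): use full 1900 ; 100 pallets to go.
Site-T (1.1): take the remaining 100 ; done.
Site-13, Site-14, Site-9: unused.

100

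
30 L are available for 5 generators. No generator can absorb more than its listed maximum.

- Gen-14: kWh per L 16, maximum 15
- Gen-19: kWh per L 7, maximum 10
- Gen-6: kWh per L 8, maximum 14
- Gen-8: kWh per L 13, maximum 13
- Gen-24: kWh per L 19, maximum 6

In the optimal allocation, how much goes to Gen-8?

9

Highest kWh per L first: Gen-24 19 > Gen-14 16 > Gen-8 13 > Gen-6 8 > Gen-19 7.
Gen-24: +6 to 6 (cap) — 24 left.
Give Gen-14 15 to hit its cap of 15 — 9 left.
Gen-8 has room for 13 but only 9 remain, so it gets 9.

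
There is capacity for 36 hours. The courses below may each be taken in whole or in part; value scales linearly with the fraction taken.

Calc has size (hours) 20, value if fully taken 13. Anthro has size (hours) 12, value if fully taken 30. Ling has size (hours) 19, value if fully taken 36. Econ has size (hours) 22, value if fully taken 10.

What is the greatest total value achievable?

Best value per unit of size first: Anthro 30/12≈2.5, Ling 36/19≈1.89, Calc 13/20≈0.65, Econ 10/22≈0.455.
Anthro: take in full, 12 hours for value 30 → 24 left.
All 19 hours of Ling fit (value 36) → 5 remain.
Only 5 hours remain; take 5/20 of Calc for value 13×5/20 = 3.25.
Total value = 69.25.

69.25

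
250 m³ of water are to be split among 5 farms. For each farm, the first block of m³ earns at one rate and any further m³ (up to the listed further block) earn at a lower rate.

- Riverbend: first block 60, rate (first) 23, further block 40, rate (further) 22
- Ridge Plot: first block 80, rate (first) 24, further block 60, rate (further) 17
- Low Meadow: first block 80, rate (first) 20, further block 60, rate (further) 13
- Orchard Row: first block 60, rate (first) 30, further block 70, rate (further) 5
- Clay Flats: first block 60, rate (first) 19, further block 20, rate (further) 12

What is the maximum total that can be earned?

Rank every tier by rate: Orchard Row/first 30 > Ridge Plot/first 24 > Riverbend/first 23 > Riverbend/second 22 > Low Meadow/first 20 > Clay Flats/first 19 > Ridge Plot/second 17 > Low Meadow/second 13 > Clay Flats/second 12 > Orchard Row/second 5.
Orchard Row/first (30): +60 → 190 left.
Ridge Plot first at 24: fill all 80 → 110 left.
Riverbend first at 23: fill all 60 → 50 left.
Riverbend/second (22): +40 → 10 left.
Low Meadow/first: +10 of 80 at 20; pool empty.
Total = 30×60 + 24×80 + 23×60 + 22×40 + 20×10 = 6180.

6180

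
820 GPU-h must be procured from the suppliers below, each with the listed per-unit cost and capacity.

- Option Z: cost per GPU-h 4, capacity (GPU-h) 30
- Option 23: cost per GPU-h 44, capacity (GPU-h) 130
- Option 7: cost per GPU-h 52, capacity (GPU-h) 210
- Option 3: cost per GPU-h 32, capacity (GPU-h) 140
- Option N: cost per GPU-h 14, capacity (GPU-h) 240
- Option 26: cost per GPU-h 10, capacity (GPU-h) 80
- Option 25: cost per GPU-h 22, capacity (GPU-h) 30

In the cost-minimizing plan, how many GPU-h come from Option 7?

Use suppliers in increasing cost order.
Option Z at 4: take all 30 GPU-h ; 790 still needed.
Option 26 at 10: take all 80 GPU-h ; 710 still needed.
Option N at 14: take all 240 GPU-h ; 470 still needed.
Option 25 (22): use full 30 ; 440 GPU-h to go.
Option 3 at 32: take all 140 GPU-h ; 300 still needed.
Take 130 from Option 23 at 44 ; need 170 more.
Option 7 (52): take the remaining 170 ; done.

170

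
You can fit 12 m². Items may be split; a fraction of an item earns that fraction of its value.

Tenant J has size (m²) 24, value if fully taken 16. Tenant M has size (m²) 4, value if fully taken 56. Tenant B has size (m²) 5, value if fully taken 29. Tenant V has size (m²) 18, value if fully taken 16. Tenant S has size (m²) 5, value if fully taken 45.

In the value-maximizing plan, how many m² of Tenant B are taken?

3

Best value per unit of size first: Tenant M 56/4≈14, Tenant S 45/5≈9, Tenant B 29/5≈5.8, Tenant V 16/18≈0.889, Tenant J 16/24≈0.667.
Tenant M: take in full, 4 m² for value 56 — 8 left.
Tenant S: take in full, 5 m² for value 45 — 3 left.
3 m² left: a 3/5 share of Tenant B gives 29×3/5 = 17.4.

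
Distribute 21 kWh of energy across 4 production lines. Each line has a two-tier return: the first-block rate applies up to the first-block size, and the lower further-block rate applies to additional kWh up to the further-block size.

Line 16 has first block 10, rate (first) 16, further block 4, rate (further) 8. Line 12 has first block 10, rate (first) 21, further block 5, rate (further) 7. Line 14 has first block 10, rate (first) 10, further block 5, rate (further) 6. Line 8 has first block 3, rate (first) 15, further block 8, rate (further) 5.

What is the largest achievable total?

385

Order all 8 blocks by rate: Line 12/first 21 > Line 16/first 16 > Line 8/first 15 > Line 14/first 10 > Line 16/second 8 > Line 12/second 7 > Line 14/second 6 > Line 8/second 5.
Line 12 first at 21: fill all 10 ; 11 left.
Line 16/first (16): +10 ; 1 left.
Line 8 first at 15: only 1 left, fill 1.
Total = 21×10 + 16×10 + 15×1 = 385.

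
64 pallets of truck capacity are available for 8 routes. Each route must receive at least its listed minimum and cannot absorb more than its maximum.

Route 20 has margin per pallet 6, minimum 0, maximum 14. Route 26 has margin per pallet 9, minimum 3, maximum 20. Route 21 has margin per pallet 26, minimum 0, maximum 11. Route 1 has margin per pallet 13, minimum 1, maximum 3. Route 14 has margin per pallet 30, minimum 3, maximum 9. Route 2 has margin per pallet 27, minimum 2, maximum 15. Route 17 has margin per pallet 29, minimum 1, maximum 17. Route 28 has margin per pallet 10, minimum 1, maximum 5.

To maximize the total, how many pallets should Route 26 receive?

Meeting every minimum uses 0+3+0+1+3+2+1+1 = 11 pallets, leaving 53.
Highest margin per pallet first: Route 14 30 > Route 17 29 > Route 2 27 > Route 21 26 > Route 1 13 > Route 28 10 > Route 26 9 > Route 20 6.
Route 14: +6 to 9 (cap) — 47 left.
Route 17: +16 to 17 (cap) — 31 left.
Give Route 2 13 more to hit its cap of 15 — 18 left.
Route 21 takes 11 more to reach its cap of 11 — 7 left.
Give Route 1 2 more to hit its cap of 3 — 5 left.
Route 28: +4 to 5 (cap) — 1 left.
Route 26: +1 (room for 17) → 4. Pool exhausted.

4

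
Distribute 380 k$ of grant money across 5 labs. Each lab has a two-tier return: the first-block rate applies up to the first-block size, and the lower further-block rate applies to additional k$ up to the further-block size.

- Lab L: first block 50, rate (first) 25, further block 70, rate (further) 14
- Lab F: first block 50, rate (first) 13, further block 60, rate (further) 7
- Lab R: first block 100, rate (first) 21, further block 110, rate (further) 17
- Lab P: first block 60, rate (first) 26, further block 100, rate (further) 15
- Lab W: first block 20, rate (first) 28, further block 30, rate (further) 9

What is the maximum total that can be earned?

7940

Order all 10 blocks by rate: Lab W/first 28 > Lab P/first 26 > Lab L/first 25 > Lab R/first 21 > Lab R/second 17 > Lab P/second 15 > Lab L/second 14 > Lab F/first 13 > Lab W/second 9 > Lab F/second 7.
Fill Lab W first block (20 at 28) — 360 left.
Fill Lab P first block (60 at 26) — 300 left.
Lab L first at 25: fill all 50 — 250 left.
Fill Lab R first block (100 at 21) — 150 left.
Lab R/second (17): +110 — 40 left.
40 remain; put them into Lab P second at 15.
Total = 28×20 + 26×60 + 25×50 + 21×100 + 17×110 + 15×40 = 7940.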